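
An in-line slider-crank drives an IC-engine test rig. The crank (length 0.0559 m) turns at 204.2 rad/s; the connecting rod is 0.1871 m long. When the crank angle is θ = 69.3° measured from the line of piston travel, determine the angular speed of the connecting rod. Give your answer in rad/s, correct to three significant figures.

22.5

ω = 204.2 rad/s
The rod makes angle φ with the slider axis where L sinφ = r sinθ; differentiating, L cosφ·φ̇ = r ω cosθ.
L cosφ = √(L² − r² sin²θ) = 0.17964 m.
|ω_rod| = r ω |cosθ| / √(L² − r² sin²θ) = 0.0559·204.2·0.35347/0.17964 = 22.46 rad/s.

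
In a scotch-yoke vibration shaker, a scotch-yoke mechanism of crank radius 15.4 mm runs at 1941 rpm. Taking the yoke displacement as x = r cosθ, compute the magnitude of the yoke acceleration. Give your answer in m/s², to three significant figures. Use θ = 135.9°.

ω = 203.3 rad/s (from 1941 rpm).
x = r cosθ ⇒ ẍ = −rω² cosθ (ω constant).
|a| = rω²|cosθ| = 0.0154·(203.3)²·|cos 135.9°| = 456.91 m/s².

457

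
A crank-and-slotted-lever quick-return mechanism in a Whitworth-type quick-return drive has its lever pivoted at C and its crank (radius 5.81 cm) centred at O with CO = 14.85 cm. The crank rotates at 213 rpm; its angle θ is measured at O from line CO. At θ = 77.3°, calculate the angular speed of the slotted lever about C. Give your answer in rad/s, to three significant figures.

4.02

ω = 22.31 rad/s (from 213 rpm).
Crank pin A relative to C: A = (d + r cosθ, r sinθ); lever angle φ = atan2(r sinθ, d + r cosθ).
Differentiating tanφ: φ̇ = rω(d cosθ + r)/(d² + r² + 2dr cosθ).
d² + r² + 2dr cosθ = |CA|² = 0.0292215 m²;  d cosθ + r = +0.090747 m.
|ω_lever| = |0.0581·22.31·+0.090747| / 0.0292215 = 4.0245 rad/s.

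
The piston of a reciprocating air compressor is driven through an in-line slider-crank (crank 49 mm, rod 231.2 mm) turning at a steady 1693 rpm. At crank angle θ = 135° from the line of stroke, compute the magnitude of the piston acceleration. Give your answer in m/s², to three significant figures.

1090

ω = 2π·1693/60 = 177.3 rad/s
x(θ) = r cosθ + √(L² − r² sin²θ); with ω constant, a = ω²·d²x/dθ².
d²x/dθ² = −r cosθ − r²(cos2θ)/√u − r⁴ sin²2θ/(4u^{3/2}),  u = L² − r² sin²θ = 0.0522529 m².
Substituting r = 0.049 m, L = 0.2312 m, θ = 135°: d²x/dθ² = +0.034528 m.
a = ω²·d²x/dθ² = (177.3)²·(+0.034528) = +1085.3 m/s²;  |a| = 1085.3 m/s².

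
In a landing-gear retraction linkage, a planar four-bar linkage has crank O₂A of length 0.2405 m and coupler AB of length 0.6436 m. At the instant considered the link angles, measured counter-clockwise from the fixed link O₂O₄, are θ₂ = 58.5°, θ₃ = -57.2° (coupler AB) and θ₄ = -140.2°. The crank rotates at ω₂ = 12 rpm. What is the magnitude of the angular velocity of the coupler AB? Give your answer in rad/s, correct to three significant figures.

0.152

ω₂ = 1.257 rad/s (from 12 rpm).
Differentiating the loop-closure r₂e^{iθ₂}+r₃e^{iθ₃}=r₁+r₄e^{iθ₄} gives r₂ω₂e^{iθ₂}+r₃ω₃e^{iθ₃}=r₄ω₄e^{iθ₄}.
Eliminating the other unknown: ω₃ = r₂ω₂ sin(θ₄−θ₂) / [r₃ sin(θ₃−θ₄)].
Numerator sine = +0.32061; denominator sine = +0.99255.
Result = 0.2405·1.257·(+0.32061) / (0.6436·(+0.99255)) = +0.15168 rad/s; magnitude 0.15168 rad/s.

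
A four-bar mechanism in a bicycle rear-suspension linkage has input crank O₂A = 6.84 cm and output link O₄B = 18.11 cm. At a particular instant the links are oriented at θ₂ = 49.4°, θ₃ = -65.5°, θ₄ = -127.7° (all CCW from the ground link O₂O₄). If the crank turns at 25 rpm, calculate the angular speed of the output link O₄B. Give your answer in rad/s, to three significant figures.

ω₂ = 2.618 rad/s (from 25 rpm).
Differentiating the loop-closure r₂e^{iθ₂}+r₃e^{iθ₃}=r₁+r₄e^{iθ₄} gives r₂ω₂e^{iθ₂}+r₃ω₃e^{iθ₃}=r₄ω₄e^{iθ₄}.
Eliminating the other unknown: ω₄ = r₂ω₂ sin(θ₂−θ₃) / [r₄ sin(θ₄−θ₃)].
Numerator sine = +0.90704; denominator sine = -0.88458.
Result = 0.0684·2.618·(+0.90704) / (0.1811·(-0.88458)) = -1.0139 rad/s; magnitude 1.0139 rad/s.

1.01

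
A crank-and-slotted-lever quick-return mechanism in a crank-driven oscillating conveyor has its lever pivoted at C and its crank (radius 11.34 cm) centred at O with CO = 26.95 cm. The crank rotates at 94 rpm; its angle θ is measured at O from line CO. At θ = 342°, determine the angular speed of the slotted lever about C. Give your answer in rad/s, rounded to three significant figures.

ω = 9.844 rad/s (from 94 rpm).
Crank pin A relative to C: A = (d + r cosθ, r sinθ); lever angle φ = atan2(r sinθ, d + r cosθ).
Differentiating tanφ: φ̇ = rω(d cosθ + r)/(d² + r² + 2dr cosθ).
d² + r² + 2dr cosθ = |CA|² = 0.143621 m²;  d cosθ + r = +0.36971 m.
|ω_lever| = |0.1134·9.844·+0.36971| / 0.143621 = 2.8735 rad/s.

2.87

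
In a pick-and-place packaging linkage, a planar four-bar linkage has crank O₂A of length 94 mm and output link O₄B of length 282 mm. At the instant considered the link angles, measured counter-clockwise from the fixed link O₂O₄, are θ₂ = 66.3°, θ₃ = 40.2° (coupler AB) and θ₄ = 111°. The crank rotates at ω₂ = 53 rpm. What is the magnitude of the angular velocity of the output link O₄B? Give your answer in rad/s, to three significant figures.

0.862

ω₂ = 5.55 rad/s (from 53 rpm).
Differentiating the loop-closure r₂e^{iθ₂}+r₃e^{iθ₃}=r₁+r₄e^{iθ₄} gives r₂ω₂e^{iθ₂}+r₃ω₃e^{iθ₃}=r₄ω₄e^{iθ₄}.
Eliminating the other unknown: ω₄ = r₂ω₂ sin(θ₂−θ₃) / [r₄ sin(θ₄−θ₃)].
Numerator sine = +0.43994; denominator sine = +0.94438.
Result = 0.094·5.55·(+0.43994) / (0.282·(+0.94438)) = +0.86185 rad/s; magnitude 0.86185 rad/s.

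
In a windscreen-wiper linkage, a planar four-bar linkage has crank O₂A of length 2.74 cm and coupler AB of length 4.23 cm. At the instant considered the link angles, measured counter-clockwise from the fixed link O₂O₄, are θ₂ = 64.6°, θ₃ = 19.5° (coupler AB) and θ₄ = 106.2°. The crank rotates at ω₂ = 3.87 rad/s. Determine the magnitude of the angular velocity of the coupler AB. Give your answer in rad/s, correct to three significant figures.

1.67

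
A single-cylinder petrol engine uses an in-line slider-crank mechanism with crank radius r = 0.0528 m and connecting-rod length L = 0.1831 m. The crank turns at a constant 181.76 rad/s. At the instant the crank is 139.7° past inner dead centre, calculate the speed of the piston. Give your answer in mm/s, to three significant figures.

ω = 181.8 rad/s
For an in-line slider-crank, x = r cosθ + √(L² − r² sin²θ), so v = −rω sinθ·[1 + r cosθ/√(L² − r² sin²θ)].
With r = 0.0528 m, L = 0.1831 m, θ = 139.7°: √(L² − r² sin²θ) = 0.17989 m.
v = −0.0528·181.8·0.64679·[1 + 0.0528·-0.76267/0.17989] = -4.8177 m/s.
|v| = 4.8177 m/s = 4817.7 mm/s.

4820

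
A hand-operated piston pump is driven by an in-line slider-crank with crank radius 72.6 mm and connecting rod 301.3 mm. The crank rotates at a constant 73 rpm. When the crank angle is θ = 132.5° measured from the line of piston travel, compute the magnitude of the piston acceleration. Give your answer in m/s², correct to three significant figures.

ω = 2π·73/60 = 7.645 rad/s
x(θ) = r cosθ + √(L² − r² sin²θ); with ω constant, a = ω²·d²x/dθ².
d²x/dθ² = −r cosθ − r²(cos2θ)/√u − r⁴ sin²2θ/(4u^{3/2}),  u = L² − r² sin²θ = 0.0879166 m².
Substituting r = 0.0726 m, L = 0.3013 m, θ = 132.5°: d²x/dθ² = +0.050333 m.
a = ω²·d²x/dθ² = (7.645)²·(+0.050333) = +2.9414 m/s²;  |a| = 2.9414 m/s².

2.94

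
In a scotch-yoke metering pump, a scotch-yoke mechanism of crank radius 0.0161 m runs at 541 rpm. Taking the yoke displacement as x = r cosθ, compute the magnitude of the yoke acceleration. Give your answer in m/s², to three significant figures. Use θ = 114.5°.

21.4

ω = 56.65 rad/s (from 541 rpm).
x = r cosθ ⇒ ẍ = −rω² cosθ (ω constant).
|a| = rω²|cosθ| = 0.0161·(56.65)²·|cos 114.5°| = 21.429 m/s².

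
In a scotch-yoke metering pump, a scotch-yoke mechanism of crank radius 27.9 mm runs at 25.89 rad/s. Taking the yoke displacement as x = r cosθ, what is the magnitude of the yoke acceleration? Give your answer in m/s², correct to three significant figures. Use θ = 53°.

ω = 25.89 rad/s
x = r cosθ ⇒ ẍ = −rω² cosθ (ω constant).
|a| = rω²|cosθ| = 0.0279·(25.89)²·|cos 53°| = 11.255 m/s².

11.3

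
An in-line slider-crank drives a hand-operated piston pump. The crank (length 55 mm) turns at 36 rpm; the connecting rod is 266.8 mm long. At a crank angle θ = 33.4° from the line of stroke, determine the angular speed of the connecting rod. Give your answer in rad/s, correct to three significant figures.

ω = 3.77 rad/s (converted from 36 rpm).
The rod makes angle φ with the slider axis where L sinφ = r sinθ; differentiating, L cosφ·φ̇ = r ω cosθ.
L cosφ = √(L² − r² sin²θ) = 0.26508 m.
|ω_rod| = r ω |cosθ| / √(L² − r² sin²θ) = 0.055·3.77·0.83485/0.26508 = 0.65303 rad/s.

0.653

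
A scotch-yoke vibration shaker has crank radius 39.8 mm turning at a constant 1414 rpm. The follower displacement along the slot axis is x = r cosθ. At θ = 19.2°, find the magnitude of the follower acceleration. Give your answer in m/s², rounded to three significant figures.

ω = 148.1 rad/s (from 1414 rpm).
x = r cosθ ⇒ ẍ = −rω² cosθ (ω constant).
|a| = rω²|cosθ| = 0.0398·(148.1)²·|cos 19.2°| = 824.11 m/s².

824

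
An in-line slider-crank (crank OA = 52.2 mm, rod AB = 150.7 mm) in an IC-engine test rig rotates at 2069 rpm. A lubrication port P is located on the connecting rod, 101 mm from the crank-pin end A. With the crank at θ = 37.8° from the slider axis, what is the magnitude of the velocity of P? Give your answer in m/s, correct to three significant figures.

8.74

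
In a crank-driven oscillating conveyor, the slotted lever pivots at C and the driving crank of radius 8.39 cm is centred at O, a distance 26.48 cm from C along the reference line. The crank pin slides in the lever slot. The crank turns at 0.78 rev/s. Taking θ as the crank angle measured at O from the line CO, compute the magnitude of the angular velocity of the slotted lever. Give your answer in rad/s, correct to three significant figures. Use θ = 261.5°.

ω = 4.901 rad/s (from 0.78 rev/s).
Crank pin A relative to C: A = (d + r cosθ, r sinθ); lever angle φ = atan2(r sinθ, d + r cosθ).
Differentiating tanφ: φ̇ = rω(d cosθ + r)/(d² + r² + 2dr cosθ).
d² + r² + 2dr cosθ = |CA|² = 0.0705906 m²;  d cosθ + r = +0.04476 m.
|ω_lever| = |0.0839·4.901·+0.04476| / 0.0705906 = 0.26072 rad/s.

0.261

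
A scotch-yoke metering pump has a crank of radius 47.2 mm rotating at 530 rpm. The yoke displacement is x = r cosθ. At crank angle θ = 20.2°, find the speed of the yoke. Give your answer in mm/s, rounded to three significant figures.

905

ω = 55.5 rad/s (from 530 rpm).
x = r cosθ ⇒ ẋ = −rω sinθ.
|v| = rω|sinθ| = 0.0472·55.5·|sin 20.2°| = 0.90457 m/s = 904.57 mm/s.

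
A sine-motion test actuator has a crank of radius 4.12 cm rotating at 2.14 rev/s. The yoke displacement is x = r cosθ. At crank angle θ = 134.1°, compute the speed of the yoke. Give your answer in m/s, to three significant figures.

0.398

ω = 13.45 rad/s (from 2.14 rev/s).
x = r cosθ ⇒ ẋ = −rω sinθ.
|v| = rω|sinθ| = 0.0412·13.45·|sin 134.1°| = 0.39782 m/s.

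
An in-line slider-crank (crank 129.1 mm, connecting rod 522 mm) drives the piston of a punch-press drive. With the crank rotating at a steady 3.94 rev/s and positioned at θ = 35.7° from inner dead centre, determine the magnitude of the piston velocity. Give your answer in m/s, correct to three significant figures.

ω = 2π·3.94 = 24.76 rad/s
For an in-line slider-crank, x = r cosθ + √(L² − r² sin²θ), so v = −rω sinθ·[1 + r cosθ/√(L² − r² sin²θ)].
With r = 0.1291 m, L = 0.522 m, θ = 35.7°: √(L² − r² sin²θ) = 0.51654 m.
v = −0.1291·24.76·0.58354·[1 + 0.1291·0.81208/0.51654] = -2.2435 m/s.
|v| = 2.2435 m/s.

2.24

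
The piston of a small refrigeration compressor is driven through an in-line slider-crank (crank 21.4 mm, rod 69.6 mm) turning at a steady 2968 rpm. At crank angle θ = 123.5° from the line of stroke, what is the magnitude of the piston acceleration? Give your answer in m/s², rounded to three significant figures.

ω = 2π·2968/60 = 310.8 rad/s
x(θ) = r cosθ + √(L² − r² sin²θ); with ω constant, a = ω²·d²x/dθ².
d²x/dθ² = −r cosθ − r²(cos2θ)/√u − r⁴ sin²2θ/(4u^{3/2}),  u = L² − r² sin²θ = 0.00452571 m².
Substituting r = 0.0214 m, L = 0.0696 m, θ = 123.5°: d²x/dθ² = +0.014325 m.
a = ω²·d²x/dθ² = (310.8)²·(+0.014325) = +1383.9 m/s²;  |a| = 1383.9 m/s².

1380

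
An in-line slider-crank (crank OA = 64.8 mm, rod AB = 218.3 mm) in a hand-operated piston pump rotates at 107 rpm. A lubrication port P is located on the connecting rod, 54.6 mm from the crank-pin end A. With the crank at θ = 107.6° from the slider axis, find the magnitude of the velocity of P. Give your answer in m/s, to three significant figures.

ω = 11.21 rad/s.  Crank-pin speed |V_A| = rω = 0.72608 m/s, perpendicular to OA.
Rod angle: sinφ = −(r/L) sinθ ⇒ φ = -16.436°; ω_rod = −rω cosθ/√(L²−r²sin²θ) = +1.0486 rad/s.
V_P = V_A + ω_rod × AP, with AP = 0.0546 m along the rod.
Components: V_Px = −rω sinθ − a·ω_rod·sinφ = -0.6759 m/s;  V_Py = rω cosθ + a·ω_rod·cosφ = -0.16463 m/s.
|V_P| = √(V_Px² + V_Py²) = 0.69566 m/s.

0.696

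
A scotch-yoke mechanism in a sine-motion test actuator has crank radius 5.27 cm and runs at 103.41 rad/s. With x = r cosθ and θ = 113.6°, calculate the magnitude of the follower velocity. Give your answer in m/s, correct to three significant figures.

4.99

ω = 103.4 rad/s
x = r cosθ ⇒ ẋ = −rω sinθ.
|v| = rω|sinθ| = 0.0527·103.4·|sin 113.6°| = 4.9939 m/s.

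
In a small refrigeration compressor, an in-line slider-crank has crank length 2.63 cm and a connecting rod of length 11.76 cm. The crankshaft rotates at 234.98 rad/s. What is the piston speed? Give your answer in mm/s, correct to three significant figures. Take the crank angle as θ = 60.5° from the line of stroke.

5980

ω = 235 rad/s
For an in-line slider-crank, x = r cosθ + √(L² − r² sin²θ), so v = −rω sinθ·[1 + r cosθ/√(L² − r² sin²θ)].
With r = 0.0263 m, L = 0.1176 m, θ = 60.5°: √(L² − r² sin²θ) = 0.11535 m.
v = −0.0263·235·0.87036·[1 + 0.0263·0.49242/0.11535] = -5.9827 m/s.
|v| = 5.9827 m/s = 5982.7 mm/s.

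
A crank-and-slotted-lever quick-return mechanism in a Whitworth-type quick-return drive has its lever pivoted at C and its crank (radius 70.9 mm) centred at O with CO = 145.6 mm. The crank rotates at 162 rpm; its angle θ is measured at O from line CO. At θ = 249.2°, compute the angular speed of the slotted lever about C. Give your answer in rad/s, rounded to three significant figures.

ω = 16.96 rad/s (from 162 rpm).
Crank pin A relative to C: A = (d + r cosθ, r sinθ); lever angle φ = atan2(r sinθ, d + r cosθ).
Differentiating tanφ: φ̇ = rω(d cosθ + r)/(d² + r² + 2dr cosθ).
d² + r² + 2dr cosθ = |CA|² = 0.0188946 m²;  d cosθ + r = +0.019196 m.
|ω_lever| = |0.0709·16.96·+0.019196| / 0.0188946 = 1.222 rad/s.

1.22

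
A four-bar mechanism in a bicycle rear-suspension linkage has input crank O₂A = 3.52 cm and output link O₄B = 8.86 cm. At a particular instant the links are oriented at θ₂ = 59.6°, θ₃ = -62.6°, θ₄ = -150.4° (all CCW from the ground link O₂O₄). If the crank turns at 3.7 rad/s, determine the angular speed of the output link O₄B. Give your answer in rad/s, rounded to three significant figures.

1.24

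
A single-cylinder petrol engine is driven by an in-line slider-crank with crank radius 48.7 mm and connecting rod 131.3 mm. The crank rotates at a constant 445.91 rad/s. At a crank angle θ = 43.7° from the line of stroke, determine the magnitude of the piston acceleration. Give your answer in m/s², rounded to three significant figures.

7310

ω = 445.9 rad/s
x(θ) = r cosθ + √(L² − r² sin²θ); with ω constant, a = ω²·d²x/dθ².
d²x/dθ² = −r cosθ − r²(cos2θ)/√u − r⁴ sin²2θ/(4u^{3/2}),  u = L² − r² sin²θ = 0.0161076 m².
Substituting r = 0.0487 m, L = 0.1313 m, θ = 43.7°: d²x/dθ² = -0.036743 m.
a = ω²·d²x/dθ² = (445.9)²·(-0.036743) = -7305.8 m/s²;  |a| = 7305.8 m/s².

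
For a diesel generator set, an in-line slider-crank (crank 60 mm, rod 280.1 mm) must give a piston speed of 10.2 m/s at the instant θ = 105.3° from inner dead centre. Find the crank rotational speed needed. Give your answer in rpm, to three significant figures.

1790

For an in-line slider-crank, |v_piston| = rω|sinθ|·[1 + r cosθ/√(L² − r² sin²θ)].
With r = 0.06 m, L = 0.2801 m, θ = 105.3°: the bracketed kinematic factor |dx/dθ| = 0.05453 m.
ω = v/|dx/dθ| = 10.2/0.05453 = 187.05 rad/s.
N = 60ω/(2π) = 1786.2 rpm.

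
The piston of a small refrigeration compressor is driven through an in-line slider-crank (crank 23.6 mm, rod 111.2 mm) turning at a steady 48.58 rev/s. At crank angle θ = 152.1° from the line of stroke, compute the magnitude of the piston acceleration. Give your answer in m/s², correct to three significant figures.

ω = 2π·48.6 = 305.2 rad/s
x(θ) = r cosθ + √(L² − r² sin²θ); with ω constant, a = ω²·d²x/dθ².
d²x/dθ² = −r cosθ − r²(cos2θ)/√u − r⁴ sin²2θ/(4u^{3/2}),  u = L² − r² sin²θ = 0.0122435 m².
Substituting r = 0.0236 m, L = 0.1112 m, θ = 152.1°: d²x/dθ² = +0.017988 m.
a = ω²·d²x/dθ² = (305.2)²·(+0.017988) = +1676 m/s²;  |a| = 1676 m/s².

1680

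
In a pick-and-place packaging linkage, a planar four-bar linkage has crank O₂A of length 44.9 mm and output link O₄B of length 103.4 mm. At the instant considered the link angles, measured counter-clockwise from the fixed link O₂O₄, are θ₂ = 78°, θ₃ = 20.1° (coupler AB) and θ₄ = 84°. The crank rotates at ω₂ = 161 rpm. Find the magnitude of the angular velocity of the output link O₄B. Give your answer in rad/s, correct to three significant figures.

6.91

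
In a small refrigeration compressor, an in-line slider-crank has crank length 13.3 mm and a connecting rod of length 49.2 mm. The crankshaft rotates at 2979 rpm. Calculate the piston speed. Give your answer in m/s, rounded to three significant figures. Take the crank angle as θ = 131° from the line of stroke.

2.56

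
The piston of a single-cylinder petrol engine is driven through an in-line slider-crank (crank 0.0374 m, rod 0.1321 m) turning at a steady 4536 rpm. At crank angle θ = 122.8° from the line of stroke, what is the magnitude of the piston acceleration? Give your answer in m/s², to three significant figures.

ω = 2π·4536/60 = 475 rad/s
x(θ) = r cosθ + √(L² − r² sin²θ); with ω constant, a = ω²·d²x/dθ².
d²x/dθ² = −r cosθ − r²(cos2θ)/√u − r⁴ sin²2θ/(4u^{3/2}),  u = L² − r² sin²θ = 0.0164621 m².
Substituting r = 0.0374 m, L = 0.1321 m, θ = 122.8°: d²x/dθ² = +0.024571 m.
a = ω²·d²x/dθ² = (475)²·(+0.024571) = +5544.1 m/s²;  |a| = 5544.1 m/s².

5540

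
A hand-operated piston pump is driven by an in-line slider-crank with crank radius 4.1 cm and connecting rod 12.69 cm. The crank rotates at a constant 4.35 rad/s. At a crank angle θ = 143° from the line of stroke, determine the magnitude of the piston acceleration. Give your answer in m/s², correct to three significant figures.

ω = 4.35 rad/s
x(θ) = r cosθ + √(L² − r² sin²θ); with ω constant, a = ω²·d²x/dθ².
d²x/dθ² = −r cosθ − r²(cos2θ)/√u − r⁴ sin²2θ/(4u^{3/2}),  u = L² − r² sin²θ = 0.0154948 m².
Substituting r = 0.041 m, L = 0.1269 m, θ = 143°: d²x/dθ² = +0.028683 m.
a = ω²·d²x/dθ² = (4.35)²·(+0.028683) = +0.54276 m/s²;  |a| = 0.54276 m/s².

0.543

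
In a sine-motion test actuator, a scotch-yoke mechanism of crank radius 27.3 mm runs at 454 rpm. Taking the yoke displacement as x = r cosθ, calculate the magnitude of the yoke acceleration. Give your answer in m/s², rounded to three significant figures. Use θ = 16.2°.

59.3

ω = 47.54 rad/s (from 454 rpm).
x = r cosθ ⇒ ẍ = −rω² cosθ (ω constant).
|a| = rω²|cosθ| = 0.0273·(47.54)²·|cos 16.2°| = 59.256 m/s².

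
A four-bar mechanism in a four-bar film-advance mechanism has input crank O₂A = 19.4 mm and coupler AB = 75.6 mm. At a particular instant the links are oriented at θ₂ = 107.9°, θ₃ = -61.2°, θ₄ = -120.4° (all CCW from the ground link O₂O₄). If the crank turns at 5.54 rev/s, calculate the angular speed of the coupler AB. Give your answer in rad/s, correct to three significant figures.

7.76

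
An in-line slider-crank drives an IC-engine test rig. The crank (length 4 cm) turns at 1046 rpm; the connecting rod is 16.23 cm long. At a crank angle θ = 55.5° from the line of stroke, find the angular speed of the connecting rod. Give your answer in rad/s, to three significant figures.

15.6

ω = 109.5 rad/s (converted from 1046 rpm).
The rod makes angle φ with the slider axis where L sinφ = r sinθ; differentiating, L cosφ·φ̇ = r ω cosθ.
L cosφ = √(L² − r² sin²θ) = 0.15892 m.
|ω_rod| = r ω |cosθ| / √(L² − r² sin²θ) = 0.04·109.5·0.56641/0.15892 = 15.616 rad/s.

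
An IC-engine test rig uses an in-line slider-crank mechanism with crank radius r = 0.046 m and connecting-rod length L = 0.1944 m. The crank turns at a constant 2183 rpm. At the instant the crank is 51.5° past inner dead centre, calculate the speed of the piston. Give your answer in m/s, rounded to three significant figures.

9.46

ω = 2π·2183/60 = 228.6 rad/s
For an in-line slider-crank, x = r cosθ + √(L² − r² sin²θ), so v = −rω sinθ·[1 + r cosθ/√(L² − r² sin²θ)].
With r = 0.046 m, L = 0.1944 m, θ = 51.5°: √(L² − r² sin²θ) = 0.19104 m.
v = −0.046·228.6·0.78261·[1 + 0.046·0.62251/0.19104] = -9.4633 m/s.
|v| = 9.4633 m/s.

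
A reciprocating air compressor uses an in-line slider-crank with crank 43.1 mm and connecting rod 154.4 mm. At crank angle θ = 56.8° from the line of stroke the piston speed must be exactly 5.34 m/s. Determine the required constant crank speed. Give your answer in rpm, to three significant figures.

For an in-line slider-crank, |v_piston| = rω|sinθ|·[1 + r cosθ/√(L² − r² sin²θ)].
With r = 0.0431 m, L = 0.1544 m, θ = 56.8°: the bracketed kinematic factor |dx/dθ| = 0.041734 m.
ω = v/|dx/dθ| = 5.34/0.041734 = 127.95 rad/s.
N = 60ω/(2π) = 1221.9 rpm.

1220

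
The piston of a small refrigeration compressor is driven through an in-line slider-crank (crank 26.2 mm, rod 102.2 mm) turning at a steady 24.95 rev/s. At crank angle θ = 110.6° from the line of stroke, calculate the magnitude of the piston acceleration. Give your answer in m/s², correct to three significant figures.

ω = 2π·24.9 = 156.8 rad/s
x(θ) = r cosθ + √(L² − r² sin²θ); with ω constant, a = ω²·d²x/dθ².
d²x/dθ² = −r cosθ − r²(cos2θ)/√u − r⁴ sin²2θ/(4u^{3/2}),  u = L² − r² sin²θ = 0.00984338 m².
Substituting r = 0.0262 m, L = 0.1022 m, θ = 110.6°: d²x/dθ² = +0.014372 m.
a = ω²·d²x/dθ² = (156.8)²·(+0.014372) = +353.19 m/s²;  |a| = 353.19 m/s².

353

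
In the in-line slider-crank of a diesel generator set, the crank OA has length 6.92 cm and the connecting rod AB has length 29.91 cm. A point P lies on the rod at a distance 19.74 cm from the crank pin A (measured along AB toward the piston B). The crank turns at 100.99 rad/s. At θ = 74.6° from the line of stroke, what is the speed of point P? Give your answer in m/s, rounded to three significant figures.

ω = 101 rad/s.  Crank-pin speed |V_A| = rω = 6.9885 m/s, perpendicular to OA.
Rod angle: sinφ = −(r/L) sinθ ⇒ φ = -12.888°; ω_rod = −rω cosθ/√(L²−r²sin²θ) = -6.3651 rad/s.
V_P = V_A + ω_rod × AP, with AP = 0.1974 m along the rod.
Components: V_Px = −rω sinθ − a·ω_rod·sinφ = -7.0178 m/s;  V_Py = rω cosθ + a·ω_rod·cosφ = +0.63102 m/s.
|V_P| = √(V_Px² + V_Py²) = 7.0462 m/s.

7.05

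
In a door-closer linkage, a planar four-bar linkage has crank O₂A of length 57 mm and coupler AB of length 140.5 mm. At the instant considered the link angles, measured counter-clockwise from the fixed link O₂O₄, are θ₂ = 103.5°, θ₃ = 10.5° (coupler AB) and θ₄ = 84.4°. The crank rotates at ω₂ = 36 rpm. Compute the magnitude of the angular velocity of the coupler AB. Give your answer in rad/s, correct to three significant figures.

ω₂ = 3.77 rad/s (from 36 rpm).
Differentiating the loop-closure r₂e^{iθ₂}+r₃e^{iθ₃}=r₁+r₄e^{iθ₄} gives r₂ω₂e^{iθ₂}+r₃ω₃e^{iθ₃}=r₄ω₄e^{iθ₄}.
Eliminating the other unknown: ω₃ = r₂ω₂ sin(θ₄−θ₂) / [r₃ sin(θ₃−θ₄)].
Numerator sine = -0.32722; denominator sine = -0.96078.
Result = 0.057·3.77·(-0.32722) / (0.1405·(-0.96078)) = +0.52089 rad/s; magnitude 0.52089 rad/s.

0.521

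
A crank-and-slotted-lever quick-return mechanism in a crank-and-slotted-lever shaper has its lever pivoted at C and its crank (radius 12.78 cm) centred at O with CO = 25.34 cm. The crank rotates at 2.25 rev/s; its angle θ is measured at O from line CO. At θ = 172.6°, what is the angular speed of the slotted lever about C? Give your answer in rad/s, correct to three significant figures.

ω = 14.14 rad/s (from 2.25 rev/s).
Crank pin A relative to C: A = (d + r cosθ, r sinθ); lever angle φ = atan2(r sinθ, d + r cosθ).
Differentiating tanφ: φ̇ = rω(d cosθ + r)/(d² + r² + 2dr cosθ).
d² + r² + 2dr cosθ = |CA|² = 0.0163148 m²;  d cosθ + r = -0.12349 m.
|ω_lever| = |0.1278·14.14·-0.12349| / 0.0163148 = 13.675 rad/s.

13.7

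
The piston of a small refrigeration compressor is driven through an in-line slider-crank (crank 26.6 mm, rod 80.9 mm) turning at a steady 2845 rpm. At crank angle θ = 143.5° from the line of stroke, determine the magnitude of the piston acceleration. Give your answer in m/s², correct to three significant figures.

1650

ω = 2π·2845/60 = 297.9 rad/s
x(θ) = r cosθ + √(L² − r² sin²θ); with ω constant, a = ω²·d²x/dθ².
d²x/dθ² = −r cosθ − r²(cos2θ)/√u − r⁴ sin²2θ/(4u^{3/2}),  u = L² − r² sin²θ = 0.00629447 m².
Substituting r = 0.0266 m, L = 0.0809 m, θ = 143.5°: d²x/dθ² = +0.018546 m.
a = ω²·d²x/dθ² = (297.9)²·(+0.018546) = +1646.2 m/s²;  |a| = 1646.2 m/s².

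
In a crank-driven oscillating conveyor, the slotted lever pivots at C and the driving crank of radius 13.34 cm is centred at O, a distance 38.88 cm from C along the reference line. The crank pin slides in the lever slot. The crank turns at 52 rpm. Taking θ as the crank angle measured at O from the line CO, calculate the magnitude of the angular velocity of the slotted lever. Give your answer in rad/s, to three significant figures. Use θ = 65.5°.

1.01

ω = 5.445 rad/s (from 52 rpm).
Crank pin A relative to C: A = (d + r cosθ, r sinθ); lever angle φ = atan2(r sinθ, d + r cosθ).
Differentiating tanφ: φ̇ = rω(d cosθ + r)/(d² + r² + 2dr cosθ).
d² + r² + 2dr cosθ = |CA|² = 0.211978 m²;  d cosθ + r = +0.29463 m.
|ω_lever| = |0.1334·5.445·+0.29463| / 0.211978 = 1.0097 rad/s.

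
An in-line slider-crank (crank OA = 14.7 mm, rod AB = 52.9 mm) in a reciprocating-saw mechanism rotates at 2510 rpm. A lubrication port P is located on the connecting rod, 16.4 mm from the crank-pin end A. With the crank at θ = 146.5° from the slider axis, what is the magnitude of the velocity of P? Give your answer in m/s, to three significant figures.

2.98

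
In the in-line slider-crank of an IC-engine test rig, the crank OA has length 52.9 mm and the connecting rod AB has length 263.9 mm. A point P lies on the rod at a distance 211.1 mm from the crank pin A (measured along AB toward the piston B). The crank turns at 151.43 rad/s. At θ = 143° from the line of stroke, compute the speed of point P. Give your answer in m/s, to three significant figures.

ω = 151.4 rad/s.  Crank-pin speed |V_A| = rω = 8.0106 m/s, perpendicular to OA.
Rod angle: sinφ = −(r/L) sinθ ⇒ φ = -6.929°; ω_rod = −rω cosθ/√(L²−r²sin²θ) = +24.421 rad/s.
V_P = V_A + ω_rod × AP, with AP = 0.2111 m along the rod.
Components: V_Px = −rω sinθ − a·ω_rod·sinφ = -4.199 m/s;  V_Py = rω cosθ + a·ω_rod·cosφ = -1.28 m/s.
|V_P| = √(V_Px² + V_Py²) = 4.3898 m/s.

4.39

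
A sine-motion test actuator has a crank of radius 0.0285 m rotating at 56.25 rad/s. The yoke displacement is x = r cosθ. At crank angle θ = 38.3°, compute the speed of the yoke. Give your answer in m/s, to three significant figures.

ω = 56.25 rad/s
x = r cosθ ⇒ ẋ = −rω sinθ.
|v| = rω|sinθ| = 0.0285·56.25·|sin 38.3°| = 0.99358 m/s.

0.994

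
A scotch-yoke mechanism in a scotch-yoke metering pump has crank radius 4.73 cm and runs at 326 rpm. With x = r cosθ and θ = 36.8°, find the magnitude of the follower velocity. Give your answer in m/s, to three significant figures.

0.967

ω = 34.14 rad/s (from 326 rpm).
x = r cosθ ⇒ ẋ = −rω sinθ.
|v| = rω|sinθ| = 0.0473·34.14·|sin 36.8°| = 0.96728 m/s.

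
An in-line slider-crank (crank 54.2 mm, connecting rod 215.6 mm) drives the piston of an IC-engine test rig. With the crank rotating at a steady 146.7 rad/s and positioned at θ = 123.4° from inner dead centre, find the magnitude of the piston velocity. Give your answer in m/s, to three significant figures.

5.70

ω = 146.7 rad/s
For an in-line slider-crank, x = r cosθ + √(L² − r² sin²θ), so v = −rω sinθ·[1 + r cosθ/√(L² − r² sin²θ)].
With r = 0.0542 m, L = 0.2156 m, θ = 123.4°: √(L² − r² sin²θ) = 0.2108 m.
v = −0.0542·146.7·0.83485·[1 + 0.0542·-0.55048/0.2108] = -5.6985 m/s.
|v| = 5.6985 m/s.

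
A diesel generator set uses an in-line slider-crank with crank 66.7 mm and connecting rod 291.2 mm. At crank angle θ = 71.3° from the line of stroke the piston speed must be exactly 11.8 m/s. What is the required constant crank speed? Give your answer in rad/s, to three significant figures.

174

For an in-line slider-crank, |v_piston| = rω|sinθ|·[1 + r cosθ/√(L² − r² sin²θ)].
With r = 0.0667 m, L = 0.2912 m, θ = 71.3°: the bracketed kinematic factor |dx/dθ| = 0.067932 m.
ω = v/|dx/dθ| = 11.8/0.067932 = 173.7 rad/s.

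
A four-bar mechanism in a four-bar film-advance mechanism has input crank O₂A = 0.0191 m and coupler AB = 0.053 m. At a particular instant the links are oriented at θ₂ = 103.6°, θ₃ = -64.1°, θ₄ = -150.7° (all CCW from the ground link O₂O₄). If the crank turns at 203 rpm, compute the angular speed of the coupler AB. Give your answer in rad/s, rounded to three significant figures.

7.39

ω₂ = 21.26 rad/s (from 203 rpm).
Differentiating the loop-closure r₂e^{iθ₂}+r₃e^{iθ₃}=r₁+r₄e^{iθ₄} gives r₂ω₂e^{iθ₂}+r₃ω₃e^{iθ₃}=r₄ω₄e^{iθ₄}.
Eliminating the other unknown: ω₃ = r₂ω₂ sin(θ₄−θ₂) / [r₃ sin(θ₃−θ₄)].
Numerator sine = +0.96269; denominator sine = +0.99824.
Result = 0.0191·21.26·(+0.96269) / (0.053·(+0.99824)) = +7.3881 rad/s; magnitude 7.3881 rad/s.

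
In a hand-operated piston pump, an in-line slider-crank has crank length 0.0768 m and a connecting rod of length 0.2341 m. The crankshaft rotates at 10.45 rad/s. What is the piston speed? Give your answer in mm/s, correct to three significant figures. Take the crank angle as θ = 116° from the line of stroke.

ω = 10.45 rad/s
For an in-line slider-crank, x = r cosθ + √(L² − r² sin²θ), so v = −rω sinθ·[1 + r cosθ/√(L² − r² sin²θ)].
With r = 0.0768 m, L = 0.2341 m, θ = 116°: √(L² − r² sin²θ) = 0.22369 m.
v = −0.0768·10.45·0.89879·[1 + 0.0768·-0.43837/0.22369] = -0.61277 m/s.
|v| = 0.61277 m/s = 612.77 mm/s.

613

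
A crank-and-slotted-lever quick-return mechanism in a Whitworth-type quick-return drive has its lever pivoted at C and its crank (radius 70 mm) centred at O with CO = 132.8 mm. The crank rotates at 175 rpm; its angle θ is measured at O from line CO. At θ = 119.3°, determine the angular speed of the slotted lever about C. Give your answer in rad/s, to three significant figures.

ω = 18.33 rad/s (from 175 rpm).
Crank pin A relative to C: A = (d + r cosθ, r sinθ); lever angle φ = atan2(r sinθ, d + r cosθ).
Differentiating tanφ: φ̇ = rω(d cosθ + r)/(d² + r² + 2dr cosθ).
d² + r² + 2dr cosθ = |CA|² = 0.0134372 m²;  d cosθ + r = +0.00501 m.
|ω_lever| = |0.07·18.33·+0.00501| / 0.0134372 = 0.47829 rad/s.

0.478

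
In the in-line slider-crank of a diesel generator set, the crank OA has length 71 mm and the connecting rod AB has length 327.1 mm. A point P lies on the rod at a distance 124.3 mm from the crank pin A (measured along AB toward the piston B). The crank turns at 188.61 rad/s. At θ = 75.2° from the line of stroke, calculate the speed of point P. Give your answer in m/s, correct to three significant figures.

13.4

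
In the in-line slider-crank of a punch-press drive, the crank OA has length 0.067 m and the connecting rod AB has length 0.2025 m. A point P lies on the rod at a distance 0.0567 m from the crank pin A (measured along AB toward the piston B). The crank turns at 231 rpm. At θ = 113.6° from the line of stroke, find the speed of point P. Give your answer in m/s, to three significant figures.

ω = 24.19 rad/s.  Crank-pin speed |V_A| = rω = 1.6207 m/s, perpendicular to OA.
Rod angle: sinφ = −(r/L) sinθ ⇒ φ = -17.649°; ω_rod = −rω cosθ/√(L²−r²sin²θ) = +3.3625 rad/s.
V_P = V_A + ω_rod × AP, with AP = 0.0567 m along the rod.
Components: V_Px = −rω sinθ − a·ω_rod·sinφ = -1.4274 m/s;  V_Py = rω cosθ + a·ω_rod·cosφ = -0.46718 m/s.
|V_P| = √(V_Px² + V_Py²) = 1.5019 m/s.

1.50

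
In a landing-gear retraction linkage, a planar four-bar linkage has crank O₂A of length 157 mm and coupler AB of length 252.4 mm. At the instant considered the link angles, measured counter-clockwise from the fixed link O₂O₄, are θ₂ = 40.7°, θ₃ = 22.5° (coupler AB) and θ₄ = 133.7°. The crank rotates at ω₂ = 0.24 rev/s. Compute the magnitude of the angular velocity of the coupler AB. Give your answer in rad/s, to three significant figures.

ω₂ = 1.508 rad/s (from 0.24 rev/s).
Differentiating the loop-closure r₂e^{iθ₂}+r₃e^{iθ₃}=r₁+r₄e^{iθ₄} gives r₂ω₂e^{iθ₂}+r₃ω₃e^{iθ₃}=r₄ω₄e^{iθ₄}.
Eliminating the other unknown: ω₃ = r₂ω₂ sin(θ₄−θ₂) / [r₃ sin(θ₃−θ₄)].
Numerator sine = +0.99863; denominator sine = -0.93232.
Result = 0.157·1.508·(+0.99863) / (0.2524·(-0.93232)) = -1.0047 rad/s; magnitude 1.0047 rad/s.

1.00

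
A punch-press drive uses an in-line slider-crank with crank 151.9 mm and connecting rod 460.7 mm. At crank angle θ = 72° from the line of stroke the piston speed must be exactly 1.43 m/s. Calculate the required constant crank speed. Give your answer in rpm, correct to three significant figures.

For an in-line slider-crank, |v_piston| = rω|sinθ|·[1 + r cosθ/√(L² − r² sin²θ)].
With r = 0.1519 m, L = 0.4607 m, θ = 72°: the bracketed kinematic factor |dx/dθ| = 0.15997 m.
ω = v/|dx/dθ| = 1.43/0.15997 = 8.9394 rad/s.
N = 60ω/(2π) = 85.365 rpm.

85.4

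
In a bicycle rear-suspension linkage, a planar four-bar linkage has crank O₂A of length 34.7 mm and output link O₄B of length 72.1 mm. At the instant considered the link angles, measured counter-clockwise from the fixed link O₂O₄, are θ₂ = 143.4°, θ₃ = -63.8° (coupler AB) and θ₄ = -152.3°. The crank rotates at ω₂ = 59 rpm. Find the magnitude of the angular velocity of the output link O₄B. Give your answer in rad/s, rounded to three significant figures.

ω₂ = 6.178 rad/s (from 59 rpm).
Differentiating the loop-closure r₂e^{iθ₂}+r₃e^{iθ₃}=r₁+r₄e^{iθ₄} gives r₂ω₂e^{iθ₂}+r₃ω₃e^{iθ₃}=r₄ω₄e^{iθ₄}.
Eliminating the other unknown: ω₄ = r₂ω₂ sin(θ₂−θ₃) / [r₄ sin(θ₄−θ₃)].
Numerator sine = -0.45710; denominator sine = -0.99966.
Result = 0.0347·6.178·(-0.45710) / (0.0721·(-0.99966)) = +1.3597 rad/s; magnitude 1.3597 rad/s.

1.36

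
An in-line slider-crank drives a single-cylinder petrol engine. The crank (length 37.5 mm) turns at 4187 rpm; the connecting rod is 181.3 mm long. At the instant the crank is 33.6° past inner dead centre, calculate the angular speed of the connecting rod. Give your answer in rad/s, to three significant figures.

76.0

ω = 438.5 rad/s (converted from 4187 rpm).
The rod makes angle φ with the slider axis where L sinφ = r sinθ; differentiating, L cosφ·φ̇ = r ω cosθ.
L cosφ = √(L² − r² sin²θ) = 0.18011 m.
|ω_rod| = r ω |cosθ| / √(L² − r² sin²θ) = 0.0375·438.5·0.83292/0.18011 = 76.038 rad/s.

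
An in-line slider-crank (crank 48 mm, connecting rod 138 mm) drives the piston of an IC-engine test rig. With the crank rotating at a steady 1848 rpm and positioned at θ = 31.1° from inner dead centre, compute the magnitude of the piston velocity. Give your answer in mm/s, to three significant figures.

6250

ω = 2π·1848/60 = 193.5 rad/s
For an in-line slider-crank, x = r cosθ + √(L² − r² sin²θ), so v = −rω sinθ·[1 + r cosθ/√(L² − r² sin²θ)].
With r = 0.048 m, L = 0.138 m, θ = 31.1°: √(L² − r² sin²θ) = 0.13575 m.
v = −0.048·193.5·0.51653·[1 + 0.048·0.85627/0.13575] = -6.2508 m/s.
|v| = 6.2508 m/s = 6250.8 mm/s.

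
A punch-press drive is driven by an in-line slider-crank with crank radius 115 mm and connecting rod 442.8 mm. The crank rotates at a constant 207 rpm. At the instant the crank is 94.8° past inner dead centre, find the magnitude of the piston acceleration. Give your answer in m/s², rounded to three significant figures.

18.8

ω = 2π·207/60 = 21.68 rad/s
x(θ) = r cosθ + √(L² − r² sin²θ); with ω constant, a = ω²·d²x/dθ².
d²x/dθ² = −r cosθ − r²(cos2θ)/√u − r⁴ sin²2θ/(4u^{3/2}),  u = L² − r² sin²θ = 0.182939 m².
Substituting r = 0.115 m, L = 0.4428 m, θ = 94.8°: d²x/dθ² = +0.040095 m.
a = ω²·d²x/dθ² = (21.68)²·(+0.040095) = +18.84 m/s²;  |a| = 18.84 m/s².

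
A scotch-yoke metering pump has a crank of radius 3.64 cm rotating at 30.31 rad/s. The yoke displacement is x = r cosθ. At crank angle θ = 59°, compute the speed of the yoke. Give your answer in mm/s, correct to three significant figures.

946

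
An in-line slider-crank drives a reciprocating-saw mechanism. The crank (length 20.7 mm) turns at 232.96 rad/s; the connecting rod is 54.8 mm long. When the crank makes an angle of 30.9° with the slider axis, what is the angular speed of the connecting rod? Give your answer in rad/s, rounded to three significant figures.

77.0

ω = 233 rad/s
The rod makes angle φ with the slider axis where L sinφ = r sinθ; differentiating, L cosφ·φ̇ = r ω cosθ.
L cosφ = √(L² − r² sin²θ) = 0.053759 m.
|ω_rod| = r ω |cosθ| / √(L² − r² sin²θ) = 0.0207·233·0.85806/0.053759 = 76.97 rad/s.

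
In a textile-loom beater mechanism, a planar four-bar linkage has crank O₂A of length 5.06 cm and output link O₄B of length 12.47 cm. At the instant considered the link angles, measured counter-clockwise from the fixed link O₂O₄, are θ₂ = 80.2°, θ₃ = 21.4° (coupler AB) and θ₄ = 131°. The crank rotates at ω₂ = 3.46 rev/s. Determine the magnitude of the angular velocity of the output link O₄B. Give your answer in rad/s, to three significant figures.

8.01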